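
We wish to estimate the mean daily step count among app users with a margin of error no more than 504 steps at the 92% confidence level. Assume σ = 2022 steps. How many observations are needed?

50

For a mean, the margin of error is E = z·σ/√n, so n = (zσ/E)².
At 92% confidence, z = 1.751.
n = (1.751 × 2022 / 504)² = 49.35
Round up: n = 50.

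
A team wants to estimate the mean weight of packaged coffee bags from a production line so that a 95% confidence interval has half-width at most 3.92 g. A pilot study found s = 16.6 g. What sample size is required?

69

For a mean, the margin of error is E = z·σ/√n, so n = (zσ/E)².
At 95% confidence, z = 1.960.
n = (1.960 × 16.6 / 3.92)² = 68.89
Round up: n = 69.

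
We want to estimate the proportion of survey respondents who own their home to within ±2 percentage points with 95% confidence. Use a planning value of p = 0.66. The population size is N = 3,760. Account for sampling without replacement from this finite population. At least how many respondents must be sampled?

For a proportion with margin E = 0.02 at 95% confidence, z = 1.960.
n = p̂(1−p̂)(z/E)² = 0.66 × 0.34 × (1.960/0.02)² = 2155.14 — call this n₀.
Finite-population correction with N = 3,760: n = n₀ / (1 + (n₀−1)/N) = 2155.14 / 1.573 = 1370.08
Round up: n = 1371.

1371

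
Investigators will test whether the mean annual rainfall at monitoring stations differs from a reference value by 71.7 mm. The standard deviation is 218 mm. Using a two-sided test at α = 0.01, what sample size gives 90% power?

n = 138

For a one-sample z-test, n = ((z_{α/2} + z_β)·σ/δ)².
z_{α/2} = 2.576 (two-sided α = 0.01); z_β = 1.282 (power 90% → β = 0.1).
n = (3.858 × 218 / 71.7)² = 137.59
Round up: n = 138.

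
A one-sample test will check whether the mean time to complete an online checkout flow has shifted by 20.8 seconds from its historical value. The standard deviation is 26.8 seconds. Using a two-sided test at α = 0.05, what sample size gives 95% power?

For a one-sample z-test, n = ((z_{α/2} + z_β)·σ/δ)².
z_{α/2} = 1.960 (two-sided α = 0.05); z_β = 1.645 (power 95% → β = 0.05).
n = (3.605 × 26.8 / 20.8)² = 21.58
Round up: n = 22.

n = 22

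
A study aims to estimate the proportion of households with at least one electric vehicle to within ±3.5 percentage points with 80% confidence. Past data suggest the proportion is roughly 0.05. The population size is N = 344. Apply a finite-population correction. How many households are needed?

For a proportion with margin E = 0.035 at 80% confidence, z = 1.282.
n = p̂(1−p̂)(z/E)² = 0.05 × 0.95 × (1.282/0.035)² = 63.73 — call this n₀.
Finite-population correction with N = 344: n = n₀ / (1 + (n₀−1)/N) = 63.73 / 1.182 = 53.92
Round up: n = 54.

54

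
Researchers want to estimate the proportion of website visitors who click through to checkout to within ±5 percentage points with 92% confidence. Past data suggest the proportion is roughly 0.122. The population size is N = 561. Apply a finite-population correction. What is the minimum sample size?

n = 107

For a proportion with margin E = 0.05 at 92% confidence, z = 1.751.
n = p̂(1−p̂)(z/E)² = 0.122 × 0.878 × (1.751/0.05)² = 131.37 — call this n₀.
Finite-population correction with N = 561: n = n₀ / (1 + (n₀−1)/N) = 131.37 / 1.232 = 106.63
Round up: n = 107.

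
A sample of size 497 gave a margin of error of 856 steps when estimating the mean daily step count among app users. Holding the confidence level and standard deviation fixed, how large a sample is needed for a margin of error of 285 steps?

Margin of error scales as 1/√n, so n₂ = n₁·(E₁/E₂)².
n₂ = 497 × (856/285)² = 497 × 9.021 = 4483.44
Round up: n₂ = 4484.

4484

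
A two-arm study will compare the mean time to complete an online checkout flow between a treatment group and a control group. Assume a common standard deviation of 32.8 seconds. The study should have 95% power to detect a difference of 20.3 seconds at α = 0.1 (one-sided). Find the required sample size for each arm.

For two equal groups, n per group = 2·((z_α + z_β)·σ/δ)².
z_α = 1.282; z_β = 1.645 (power 95%).
n = 2 × (2.927 × 32.8 / 20.3)² = 2 × 22.37 = 44.74
Round up: n = 45 per group.

45 per group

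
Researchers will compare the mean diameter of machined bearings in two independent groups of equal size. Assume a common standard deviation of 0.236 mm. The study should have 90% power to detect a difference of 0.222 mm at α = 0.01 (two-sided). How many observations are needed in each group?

For two equal groups, n per group = 2·((z_{α/2} + z_β)·σ/δ)².
z_{α/2} = 2.576; z_β = 1.282 (power 90%).
n = 2 × (3.858 × 0.236 / 0.222)² = 2 × 16.82 = 33.64
Round up: n = 34 per group.

34 per group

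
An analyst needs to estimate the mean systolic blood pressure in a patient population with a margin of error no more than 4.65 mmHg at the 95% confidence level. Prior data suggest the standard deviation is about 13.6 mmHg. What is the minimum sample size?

For a mean, the margin of error is E = z·σ/√n, so n = (zσ/E)².
At 95% confidence, z = 1.960.
n = (1.960 × 13.6 / 4.65)² = 32.86
Round up: n = 33.

n = 33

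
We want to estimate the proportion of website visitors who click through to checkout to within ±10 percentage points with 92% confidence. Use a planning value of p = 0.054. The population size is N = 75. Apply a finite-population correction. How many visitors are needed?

n = 14

For a proportion with margin E = 0.1 at 92% confidence, z = 1.751.
n = p̂(1−p̂)(z/E)² = 0.054 × 0.946 × (1.751/0.1)² = 15.66 — call this n₀.
Finite-population correction with N = 75: n = n₀ / (1 + (n₀−1)/N) = 15.66 / 1.195 = 13.10
Round up: n = 14.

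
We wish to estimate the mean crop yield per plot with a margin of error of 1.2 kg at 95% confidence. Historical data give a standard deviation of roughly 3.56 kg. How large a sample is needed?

34

For a mean, the margin of error is E = z·σ/√n, so n = (zσ/E)².
At 95% confidence, z = 1.960.
n = (1.960 × 3.56 / 1.2)² = 33.81
Round up: n = 34.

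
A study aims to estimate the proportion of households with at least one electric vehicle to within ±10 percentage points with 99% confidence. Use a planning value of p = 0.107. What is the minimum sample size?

For a proportion with margin E = 0.1 at 99% confidence, z = 2.576.
n = p̂(1−p̂)(z/E)² = 0.107 × 0.893 × (2.576/0.1)² = 63.41
Round up: n = 64.

64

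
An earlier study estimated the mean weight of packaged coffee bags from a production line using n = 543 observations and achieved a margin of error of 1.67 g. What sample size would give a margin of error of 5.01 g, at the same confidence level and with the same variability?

61

Margin of error scales as 1/√n, so n₂ = n₁·(E₁/E₂)².
n₂ = 543 × (1.67/5.01)² = 543 × 0.1111 = 60.33
Round up: n₂ = 61.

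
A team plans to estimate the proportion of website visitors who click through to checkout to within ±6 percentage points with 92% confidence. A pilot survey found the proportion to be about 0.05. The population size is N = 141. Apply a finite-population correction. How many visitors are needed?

For a proportion with margin E = 0.06 at 92% confidence, z = 1.751.
n = p̂(1−p̂)(z/E)² = 0.05 × 0.95 × (1.751/0.06)² = 40.45 — call this n₀.
Finite-population correction with N = 141: n = n₀ / (1 + (n₀−1)/N) = 40.45 / 1.28 = 31.60
Round up: n = 32.

32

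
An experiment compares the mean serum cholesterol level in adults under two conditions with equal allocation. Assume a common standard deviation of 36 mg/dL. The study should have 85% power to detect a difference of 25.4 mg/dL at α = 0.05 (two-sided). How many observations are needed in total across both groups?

For two equal groups, n per group = 2·((z_{α/2} + z_β)·σ/δ)².
z_{α/2} = 1.960; z_β = 1.036 (power 85%).
n = 2 × (2.996 × 36 / 25.4)² = 2 × 18.03 = 36.06
Round up: n = 37 per group.
Total across both groups: 2 × 37 = 74.

74 total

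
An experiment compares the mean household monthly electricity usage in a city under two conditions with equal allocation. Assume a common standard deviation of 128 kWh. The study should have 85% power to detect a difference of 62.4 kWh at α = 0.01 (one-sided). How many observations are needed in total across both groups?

192 total

For two equal groups, n per group = 2·((z_α + z_β)·σ/δ)².
z_α = 2.326; z_β = 1.036 (power 85%).
n = 2 × (3.362 × 128 / 62.4)² = 2 × 47.56 = 95.12
Round up: n = 96 per group.
Total across both groups: 2 × 96 = 192.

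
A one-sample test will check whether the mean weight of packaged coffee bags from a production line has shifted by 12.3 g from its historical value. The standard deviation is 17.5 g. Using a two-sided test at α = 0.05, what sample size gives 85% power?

For a one-sample z-test, n = ((z_{α/2} + z_β)·σ/δ)².
z_{α/2} = 1.960 (two-sided α = 0.05); z_β = 1.036 (power 85% → β = 0.15).
n = (2.996 × 17.5 / 12.3)² = 18.17
Round up: n = 19.

19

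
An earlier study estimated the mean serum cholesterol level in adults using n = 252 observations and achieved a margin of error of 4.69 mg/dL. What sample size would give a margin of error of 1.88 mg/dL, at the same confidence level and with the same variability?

Margin of error scales as 1/√n, so n₂ = n₁·(E₁/E₂)².
n₂ = 252 × (4.69/1.88)² = 252 × 6.223 = 1568.20
Round up: n₂ = 1569.

1569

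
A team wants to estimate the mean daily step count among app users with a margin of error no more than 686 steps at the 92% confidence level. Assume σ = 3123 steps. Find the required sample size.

64

For a mean, the margin of error is E = z·σ/√n, so n = (zσ/E)².
At 92% confidence, z = 1.751.
n = (1.751 × 3123 / 686)² = 63.54
Round up: n = 64.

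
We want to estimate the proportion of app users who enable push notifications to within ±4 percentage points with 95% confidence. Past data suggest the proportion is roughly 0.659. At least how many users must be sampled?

n = 540

For a proportion with margin E = 0.04 at 95% confidence, z = 1.960.
n = p̂(1−p̂)(z/E)² = 0.659 × 0.341 × (1.960/0.04)² = 539.55
Round up: n = 540.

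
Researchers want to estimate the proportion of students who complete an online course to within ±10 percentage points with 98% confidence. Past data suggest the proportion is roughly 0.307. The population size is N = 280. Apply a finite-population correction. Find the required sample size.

For a proportion with margin E = 0.1 at 98% confidence, z = 2.326.
n = p̂(1−p̂)(z/E)² = 0.307 × 0.693 × (2.326/0.1)² = 115.10 — call this n₀.
Finite-population correction with N = 280: n = n₀ / (1 + (n₀−1)/N) = 115.10 / 1.407 = 81.81
Round up: n = 82.

82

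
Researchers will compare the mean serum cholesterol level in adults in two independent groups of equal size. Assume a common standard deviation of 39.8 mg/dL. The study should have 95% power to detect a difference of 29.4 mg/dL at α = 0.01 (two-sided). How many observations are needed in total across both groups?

132 total

For two equal groups, n per group = 2·((z_{α/2} + z_β)·σ/δ)².
z_{α/2} = 2.576; z_β = 1.645 (power 95%).
n = 2 × (4.221 × 39.8 / 29.4)² = 2 × 32.65 = 65.30
Round up: n = 66 per group.
Total across both groups: 2 × 66 = 132.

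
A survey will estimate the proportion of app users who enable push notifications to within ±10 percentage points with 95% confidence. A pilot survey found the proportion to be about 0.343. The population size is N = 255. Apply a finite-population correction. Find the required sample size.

65

For a proportion with margin E = 0.1 at 95% confidence, z = 1.960.
n = p̂(1−p̂)(z/E)² = 0.343 × 0.657 × (1.960/0.1)² = 86.57 — call this n₀.
Finite-population correction with N = 255: n = n₀ / (1 + (n₀−1)/N) = 86.57 / 1.336 = 64.80
Round up: n = 65.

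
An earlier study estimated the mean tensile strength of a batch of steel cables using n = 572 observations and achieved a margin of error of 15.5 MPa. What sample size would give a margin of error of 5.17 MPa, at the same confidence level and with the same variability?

5142

Margin of error scales as 1/√n, so n₂ = n₁·(E₁/E₂)².
n₂ = 572 × (15.5/5.17)² = 572 × 8.988 = 5141.14
Round up: n₂ = 5142.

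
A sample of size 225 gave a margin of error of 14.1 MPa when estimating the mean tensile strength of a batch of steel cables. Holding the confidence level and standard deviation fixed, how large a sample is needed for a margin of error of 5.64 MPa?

1407

Margin of error scales as 1/√n, so n₂ = n₁·(E₁/E₂)².
n₂ = 225 × (14.1/5.64)² = 225 × 6.25 = 1406.25
Round up: n₂ = 1407.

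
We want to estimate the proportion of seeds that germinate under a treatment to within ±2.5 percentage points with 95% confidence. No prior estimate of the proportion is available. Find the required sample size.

1537

For a proportion with margin E = 0.025 at 95% confidence, z = 1.960.
With no prior estimate, use p = 0.5, which maximizes p(1−p) at 0.25.
n = 0.25 × (z/E)² = 0.25 × (1.960/0.025)² = 1536.64
Round up: n = 1537.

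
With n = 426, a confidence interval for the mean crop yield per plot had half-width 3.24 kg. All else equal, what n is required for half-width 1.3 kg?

Margin of error scales as 1/√n, so n₂ = n₁·(E₁/E₂)².
n₂ = 426 × (3.24/1.3)² = 426 × 6.212 = 2646.31
Round up: n₂ = 2647.

2647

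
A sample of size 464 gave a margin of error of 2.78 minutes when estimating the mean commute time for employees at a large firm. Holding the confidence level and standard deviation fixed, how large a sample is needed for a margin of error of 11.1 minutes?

30

Margin of error scales as 1/√n, so n₂ = n₁·(E₁/E₂)².
n₂ = 464 × (2.78/11.1)² = 464 × 0.06273 = 29.11
Round up: n₂ = 30.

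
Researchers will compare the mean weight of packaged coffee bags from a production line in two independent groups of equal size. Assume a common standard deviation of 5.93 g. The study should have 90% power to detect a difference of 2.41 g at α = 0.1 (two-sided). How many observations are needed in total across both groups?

208 total

For two equal groups, n per group = 2·((z_{α/2} + z_β)·σ/δ)².
z_{α/2} = 1.645; z_β = 1.282 (power 90%).
n = 2 × (2.927 × 5.93 / 2.41)² = 2 × 51.87 = 103.74
Round up: n = 104 per group.
Total across both groups: 2 × 104 = 208.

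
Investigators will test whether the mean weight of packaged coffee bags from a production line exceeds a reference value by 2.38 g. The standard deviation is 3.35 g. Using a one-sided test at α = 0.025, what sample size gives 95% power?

For a one-sample z-test, n = ((z_α + z_β)·σ/δ)².
z_α = 1.960 (one-sided α = 0.025); z_β = 1.645 (power 95% → β = 0.05).
n = (3.605 × 3.35 / 2.38)² = 25.75
Round up: n = 26.

26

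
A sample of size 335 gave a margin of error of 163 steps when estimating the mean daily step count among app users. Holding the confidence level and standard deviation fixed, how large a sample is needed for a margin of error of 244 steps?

Margin of error scales as 1/√n, so n₂ = n₁·(E₁/E₂)².
n₂ = 335 × (163/244)² = 335 × 0.4463 = 149.51
Round up: n₂ = 150.

150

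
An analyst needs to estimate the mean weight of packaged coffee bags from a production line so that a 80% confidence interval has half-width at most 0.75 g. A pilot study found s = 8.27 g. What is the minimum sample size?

n = 200

For a mean, the margin of error is E = z·σ/√n, so n = (zσ/E)².
At 80% confidence, z = 1.282.
n = (1.282 × 8.27 / 0.75)² = 199.83
Round up: n = 200.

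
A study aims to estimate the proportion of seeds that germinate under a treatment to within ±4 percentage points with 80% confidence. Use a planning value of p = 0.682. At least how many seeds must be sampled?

For a proportion with margin E = 0.04 at 80% confidence, z = 1.282.
n = p̂(1−p̂)(z/E)² = 0.682 × 0.318 × (1.282/0.04)² = 222.78
Round up: n = 223.

n = 223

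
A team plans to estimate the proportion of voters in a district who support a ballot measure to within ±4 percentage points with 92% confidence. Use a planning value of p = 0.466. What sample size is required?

477

For a proportion with margin E = 0.04 at 92% confidence, z = 1.751.
n = p̂(1−p̂)(z/E)² = 0.466 × 0.534 × (1.751/0.04)² = 476.85
Round up: n = 477.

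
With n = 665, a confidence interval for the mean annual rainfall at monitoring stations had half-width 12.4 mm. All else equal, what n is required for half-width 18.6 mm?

296

Margin of error scales as 1/√n, so n₂ = n₁·(E₁/E₂)².
n₂ = 665 × (12.4/18.6)² = 665 × 0.4444 = 295.53
Round up: n₂ = 296.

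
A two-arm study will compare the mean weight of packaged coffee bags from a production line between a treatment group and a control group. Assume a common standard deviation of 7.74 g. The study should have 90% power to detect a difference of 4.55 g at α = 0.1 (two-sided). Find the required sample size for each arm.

For two equal groups, n per group = 2·((z_{α/2} + z_β)·σ/δ)².
z_{α/2} = 1.645; z_β = 1.282 (power 90%).
n = 2 × (2.927 × 7.74 / 4.55)² = 2 × 24.79 = 49.58
Round up: n = 50 per group.

50 per group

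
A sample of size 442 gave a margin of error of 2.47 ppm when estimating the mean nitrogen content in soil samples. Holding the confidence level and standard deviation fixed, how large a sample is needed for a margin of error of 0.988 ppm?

Margin of error scales as 1/√n, so n₂ = n₁·(E₁/E₂)².
n₂ = 442 × (2.47/0.988)² = 442 × 6.25 = 2762.50
Round up: n₂ = 2763.

2763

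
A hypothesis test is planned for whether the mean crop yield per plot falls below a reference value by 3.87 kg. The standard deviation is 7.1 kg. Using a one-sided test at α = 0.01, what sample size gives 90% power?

44

For a one-sample z-test, n = ((z_α + z_β)·σ/δ)².
z_α = 2.326 (one-sided α = 0.01); z_β = 1.282 (power 90% → β = 0.1).
n = (3.608 × 7.1 / 3.87)² = 43.82
Round up: n = 44.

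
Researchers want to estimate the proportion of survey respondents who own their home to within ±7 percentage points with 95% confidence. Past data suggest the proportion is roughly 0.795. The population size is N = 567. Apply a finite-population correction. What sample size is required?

For a proportion with margin E = 0.07 at 95% confidence, z = 1.960.
n = p̂(1−p̂)(z/E)² = 0.795 × 0.205 × (1.960/0.07)² = 127.77 — call this n₀.
Finite-population correction with N = 567: n = n₀ / (1 + (n₀−1)/N) = 127.77 / 1.224 = 104.39
Round up: n = 105.

105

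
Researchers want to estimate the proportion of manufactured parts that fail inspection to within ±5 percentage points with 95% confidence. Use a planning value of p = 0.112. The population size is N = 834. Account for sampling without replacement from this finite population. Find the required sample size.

For a proportion with margin E = 0.05 at 95% confidence, z = 1.960.
n = p̂(1−p̂)(z/E)² = 0.112 × 0.888 × (1.960/0.05)² = 152.83 — call this n₀.
Finite-population correction with N = 834: n = n₀ / (1 + (n₀−1)/N) = 152.83 / 1.182 = 129.30
Round up: n = 130.

130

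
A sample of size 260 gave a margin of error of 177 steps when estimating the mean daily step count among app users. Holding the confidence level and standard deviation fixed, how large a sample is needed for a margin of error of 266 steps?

n = 116

Margin of error scales as 1/√n, so n₂ = n₁·(E₁/E₂)².
n₂ = 260 × (177/266)² = 260 × 0.4428 = 115.13
Round up: n₂ = 116.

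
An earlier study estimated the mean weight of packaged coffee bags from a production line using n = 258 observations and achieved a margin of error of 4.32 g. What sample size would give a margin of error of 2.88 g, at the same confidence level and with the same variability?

n = 581

Margin of error scales as 1/√n, so n₂ = n₁·(E₁/E₂)².
n₂ = 258 × (4.32/2.88)² = 258 × 2.25 = 580.50
Round up: n₂ = 581.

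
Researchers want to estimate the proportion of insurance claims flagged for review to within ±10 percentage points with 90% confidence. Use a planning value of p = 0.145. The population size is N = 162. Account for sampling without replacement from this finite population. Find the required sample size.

For a proportion with margin E = 0.1 at 90% confidence, z = 1.645.
n = p̂(1−p̂)(z/E)² = 0.145 × 0.855 × (1.645/0.1)² = 33.55 — call this n₀.
Finite-population correction with N = 162: n = n₀ / (1 + (n₀−1)/N) = 33.55 / 1.201 = 27.94
Round up: n = 28.

28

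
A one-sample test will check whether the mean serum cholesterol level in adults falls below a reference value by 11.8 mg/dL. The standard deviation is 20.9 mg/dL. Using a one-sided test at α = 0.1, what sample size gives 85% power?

17

For a one-sample z-test, n = ((z_α + z_β)·σ/δ)².
z_α = 1.282 (one-sided α = 0.1); z_β = 1.036 (power 85% → β = 0.15).
n = (2.318 × 20.9 / 11.8)² = 16.86
Round up: n = 17.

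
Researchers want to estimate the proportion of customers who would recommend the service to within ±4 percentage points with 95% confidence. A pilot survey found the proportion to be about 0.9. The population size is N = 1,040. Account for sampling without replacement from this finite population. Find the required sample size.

180

For a proportion with margin E = 0.04 at 95% confidence, z = 1.960.
n = p̂(1−p̂)(z/E)² = 0.9 × 0.1 × (1.960/0.04)² = 216.09 — call this n₀.
Finite-population correction with N = 1,040: n = n₀ / (1 + (n₀−1)/N) = 216.09 / 1.207 = 179.03
Round up: n = 180.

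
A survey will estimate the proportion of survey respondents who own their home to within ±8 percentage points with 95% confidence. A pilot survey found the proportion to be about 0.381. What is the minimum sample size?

For a proportion with margin E = 0.08 at 95% confidence, z = 1.960.
n = p̂(1−p̂)(z/E)² = 0.381 × 0.619 × (1.960/0.08)² = 141.56
Round up: n = 142.

142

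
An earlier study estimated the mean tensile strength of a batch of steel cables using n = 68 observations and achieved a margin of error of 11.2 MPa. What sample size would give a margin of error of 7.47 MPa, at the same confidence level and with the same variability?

Margin of error scales as 1/√n, so n₂ = n₁·(E₁/E₂)².
n₂ = 68 × (11.2/7.47)² = 68 × 2.248 = 152.86
Round up: n₂ = 153.

n = 153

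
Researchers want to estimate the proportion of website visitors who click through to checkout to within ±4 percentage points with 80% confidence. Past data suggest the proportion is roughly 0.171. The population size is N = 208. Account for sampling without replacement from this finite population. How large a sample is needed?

n = 86

For a proportion with margin E = 0.04 at 80% confidence, z = 1.282.
n = p̂(1−p̂)(z/E)² = 0.171 × 0.829 × (1.282/0.04)² = 145.62 — call this n₀.
Finite-population correction with N = 208: n = n₀ / (1 + (n₀−1)/N) = 145.62 / 1.695 = 85.91
Round up: n = 86.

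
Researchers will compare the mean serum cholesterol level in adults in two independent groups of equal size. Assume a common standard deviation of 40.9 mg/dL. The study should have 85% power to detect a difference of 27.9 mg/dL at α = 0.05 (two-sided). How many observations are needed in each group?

For two equal groups, n per group = 2·((z_{α/2} + z_β)·σ/δ)².
z_{α/2} = 1.960; z_β = 1.036 (power 85%).
n = 2 × (2.996 × 40.9 / 27.9)² = 2 × 19.29 = 38.58
Round up: n = 39 per group.

39 per group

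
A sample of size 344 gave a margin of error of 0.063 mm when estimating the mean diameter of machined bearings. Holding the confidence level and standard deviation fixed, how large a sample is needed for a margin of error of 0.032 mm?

1334

Margin of error scales as 1/√n, so n₂ = n₁·(E₁/E₂)².
n₂ = 344 × (0.063/0.032)² = 344 × 3.876 = 1333.34
Round up: n₂ = 1334.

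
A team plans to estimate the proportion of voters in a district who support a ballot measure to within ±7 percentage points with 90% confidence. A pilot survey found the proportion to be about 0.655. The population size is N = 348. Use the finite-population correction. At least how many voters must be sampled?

n = 93

For a proportion with margin E = 0.07 at 90% confidence, z = 1.645.
n = p̂(1−p̂)(z/E)² = 0.655 × 0.345 × (1.645/0.07)² = 124.79 — call this n₀.
Finite-population correction with N = 348: n = n₀ / (1 + (n₀−1)/N) = 124.79 / 1.356 = 92.03
Round up: n = 93.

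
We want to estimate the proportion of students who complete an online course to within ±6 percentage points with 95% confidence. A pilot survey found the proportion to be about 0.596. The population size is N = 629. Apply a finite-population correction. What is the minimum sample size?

n = 183

For a proportion with margin E = 0.06 at 95% confidence, z = 1.960.
n = p̂(1−p̂)(z/E)² = 0.596 × 0.404 × (1.960/0.06)² = 256.94 — call this n₀.
Finite-population correction with N = 629: n = n₀ / (1 + (n₀−1)/N) = 256.94 / 1.407 = 182.62
Round up: n = 183.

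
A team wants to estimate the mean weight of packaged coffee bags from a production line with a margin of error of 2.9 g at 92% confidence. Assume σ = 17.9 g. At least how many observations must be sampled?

117

For a mean, the margin of error is E = z·σ/√n, so n = (zσ/E)².
At 92% confidence, z = 1.751.
n = (1.751 × 17.9 / 2.9)² = 116.81
Round up: n = 117.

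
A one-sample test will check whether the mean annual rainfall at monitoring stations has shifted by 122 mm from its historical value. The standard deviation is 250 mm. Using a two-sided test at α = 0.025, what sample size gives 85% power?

n = 46

For a one-sample z-test, n = ((z_{α/2} + z_β)·σ/δ)².
z_{α/2} = 2.241 (two-sided α = 0.025); z_β = 1.036 (power 85% → β = 0.15).
n = (3.277 × 250 / 122)² = 45.09
Round up: n = 46.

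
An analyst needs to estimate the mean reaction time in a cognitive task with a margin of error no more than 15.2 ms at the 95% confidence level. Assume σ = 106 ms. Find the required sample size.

For a mean, the margin of error is E = z·σ/√n, so n = (zσ/E)².
At 95% confidence, z = 1.960.
n = (1.960 × 106 / 15.2)² = 186.83
Round up: n = 187.

n = 187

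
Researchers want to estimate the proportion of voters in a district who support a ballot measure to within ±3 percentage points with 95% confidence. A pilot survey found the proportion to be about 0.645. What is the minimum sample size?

For a proportion with margin E = 0.03 at 95% confidence, z = 1.960.
n = p̂(1−p̂)(z/E)² = 0.645 × 0.355 × (1.960/0.03)² = 977.37
Round up: n = 978.

n = 978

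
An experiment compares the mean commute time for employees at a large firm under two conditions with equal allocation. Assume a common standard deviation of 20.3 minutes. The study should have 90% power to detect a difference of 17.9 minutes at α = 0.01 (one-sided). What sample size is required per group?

For two equal groups, n per group = 2·((z_α + z_β)·σ/δ)².
z_α = 2.326; z_β = 1.282 (power 90%).
n = 2 × (3.608 × 20.3 / 17.9)² = 2 × 16.74 = 33.48
Round up: n = 34 per group.

34 per group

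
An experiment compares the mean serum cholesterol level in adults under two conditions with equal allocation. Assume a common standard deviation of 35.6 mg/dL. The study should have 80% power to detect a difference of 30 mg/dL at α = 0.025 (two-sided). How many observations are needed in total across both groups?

For two equal groups, n per group = 2·((z_{α/2} + z_β)·σ/δ)².
z_{α/2} = 2.241; z_β = 0.842 (power 80%).
n = 2 × (3.083 × 35.6 / 30)² = 2 × 13.38 = 26.76
Round up: n = 27 per group.
Total across both groups: 2 × 27 = 54.

54 total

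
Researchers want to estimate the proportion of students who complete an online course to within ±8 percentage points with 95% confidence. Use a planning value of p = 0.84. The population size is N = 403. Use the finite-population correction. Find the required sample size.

For a proportion with margin E = 0.08 at 95% confidence, z = 1.960.
n = p̂(1−p̂)(z/E)² = 0.84 × 0.16 × (1.960/0.08)² = 80.67 — call this n₀.
Finite-population correction with N = 403: n = n₀ / (1 + (n₀−1)/N) = 80.67 / 1.198 = 67.34
Round up: n = 68.

68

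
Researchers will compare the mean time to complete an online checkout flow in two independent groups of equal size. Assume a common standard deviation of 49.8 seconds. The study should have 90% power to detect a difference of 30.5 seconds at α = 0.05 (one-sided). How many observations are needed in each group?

46 per group

For two equal groups, n per group = 2·((z_α + z_β)·σ/δ)².
z_α = 1.645; z_β = 1.282 (power 90%).
n = 2 × (2.927 × 49.8 / 30.5)² = 2 × 22.84 = 45.68
Round up: n = 46 per group.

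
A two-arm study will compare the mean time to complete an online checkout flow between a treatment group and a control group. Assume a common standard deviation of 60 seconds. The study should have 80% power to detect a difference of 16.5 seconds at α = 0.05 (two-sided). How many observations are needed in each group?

208 per group

For two equal groups, n per group = 2·((z_{α/2} + z_β)·σ/δ)².
z_{α/2} = 1.960; z_β = 0.842 (power 80%).
n = 2 × (2.802 × 60 / 16.5)² = 2 × 103.82 = 207.64
Round up: n = 208 per group.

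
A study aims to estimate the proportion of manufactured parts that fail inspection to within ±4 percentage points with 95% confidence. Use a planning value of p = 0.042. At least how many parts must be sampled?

n = 97

For a proportion with margin E = 0.04 at 95% confidence, z = 1.960.
n = p̂(1−p̂)(z/E)² = 0.042 × 0.958 × (1.960/0.04)² = 96.61
Round up: n = 97.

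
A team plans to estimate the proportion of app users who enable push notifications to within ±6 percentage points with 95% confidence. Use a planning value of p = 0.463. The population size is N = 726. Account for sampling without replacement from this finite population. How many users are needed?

195

For a proportion with margin E = 0.06 at 95% confidence, z = 1.960.
n = p̂(1−p̂)(z/E)² = 0.463 × 0.537 × (1.960/0.06)² = 265.32 — call this n₀.
Finite-population correction with N = 726: n = n₀ / (1 + (n₀−1)/N) = 265.32 / 1.364 = 194.52
Round up: n = 195.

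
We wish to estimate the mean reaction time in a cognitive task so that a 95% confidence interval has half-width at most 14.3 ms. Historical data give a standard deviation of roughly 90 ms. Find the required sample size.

For a mean, the margin of error is E = z·σ/√n, so n = (zσ/E)².
At 95% confidence, z = 1.960.
n = (1.960 × 90 / 14.3)² = 152.17
Round up: n = 153.

153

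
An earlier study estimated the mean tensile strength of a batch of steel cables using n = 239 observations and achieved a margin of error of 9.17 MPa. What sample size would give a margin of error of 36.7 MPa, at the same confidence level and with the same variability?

Margin of error scales as 1/√n, so n₂ = n₁·(E₁/E₂)².
n₂ = 239 × (9.17/36.7)² = 239 × 0.06243 = 14.92
Round up: n₂ = 15.

15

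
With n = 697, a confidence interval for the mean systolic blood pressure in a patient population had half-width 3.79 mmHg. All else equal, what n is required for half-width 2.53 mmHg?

n = 1565

Margin of error scales as 1/√n, so n₂ = n₁·(E₁/E₂)².
n₂ = 697 × (3.79/2.53)² = 697 × 2.244 = 1564.07
Round up: n₂ = 1565.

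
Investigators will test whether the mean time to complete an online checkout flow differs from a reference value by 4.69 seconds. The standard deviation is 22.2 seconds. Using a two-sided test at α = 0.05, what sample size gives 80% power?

176

For a one-sample z-test, n = ((z_{α/2} + z_β)·σ/δ)².
z_{α/2} = 1.960 (two-sided α = 0.05); z_β = 0.842 (power 80% → β = 0.2).
n = (2.802 × 22.2 / 4.69)² = 175.91
Round up: n = 176.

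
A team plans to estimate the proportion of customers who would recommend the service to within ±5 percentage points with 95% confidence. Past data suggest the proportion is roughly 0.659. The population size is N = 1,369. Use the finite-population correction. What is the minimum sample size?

For a proportion with margin E = 0.05 at 95% confidence, z = 1.960.
n = p̂(1−p̂)(z/E)² = 0.659 × 0.341 × (1.960/0.05)² = 345.31 — call this n₀.
Finite-population correction with N = 1,369: n = n₀ / (1 + (n₀−1)/N) = 345.31 / 1.252 = 275.81
Round up: n = 276.

276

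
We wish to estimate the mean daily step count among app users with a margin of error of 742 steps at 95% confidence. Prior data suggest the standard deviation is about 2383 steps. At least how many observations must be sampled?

40

For a mean, the margin of error is E = z·σ/√n, so n = (zσ/E)².
At 95% confidence, z = 1.960.
n = (1.960 × 2383 / 742)² = 39.62
Round up: n = 40.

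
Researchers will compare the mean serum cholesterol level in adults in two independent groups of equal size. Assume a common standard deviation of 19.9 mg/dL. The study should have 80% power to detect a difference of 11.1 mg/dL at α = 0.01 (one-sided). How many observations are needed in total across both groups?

For two equal groups, n per group = 2·((z_α + z_β)·σ/δ)².
z_α = 2.326; z_β = 0.842 (power 80%).
n = 2 × (3.168 × 19.9 / 11.1)² = 2 × 32.26 = 64.52
Round up: n = 65 per group.
Total across both groups: 2 × 65 = 130.

130 total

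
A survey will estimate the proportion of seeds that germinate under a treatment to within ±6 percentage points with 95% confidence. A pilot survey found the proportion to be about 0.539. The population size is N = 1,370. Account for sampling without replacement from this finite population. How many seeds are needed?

n = 223

For a proportion with margin E = 0.06 at 95% confidence, z = 1.960.
n = p̂(1−p̂)(z/E)² = 0.539 × 0.461 × (1.960/0.06)² = 265.15 — call this n₀.
Finite-population correction with N = 1,370: n = n₀ / (1 + (n₀−1)/N) = 265.15 / 1.193 = 222.25
Round up: n = 223.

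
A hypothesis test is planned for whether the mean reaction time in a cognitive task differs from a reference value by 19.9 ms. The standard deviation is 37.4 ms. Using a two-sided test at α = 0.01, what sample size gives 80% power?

For a one-sample z-test, n = ((z_{α/2} + z_β)·σ/δ)².
z_{α/2} = 2.576 (two-sided α = 0.01); z_β = 0.842 (power 80% → β = 0.2).
n = (3.418 × 37.4 / 19.9)² = 41.26
Round up: n = 42.

42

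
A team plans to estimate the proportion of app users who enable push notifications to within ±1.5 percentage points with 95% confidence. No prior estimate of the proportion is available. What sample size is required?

For a proportion with margin E = 0.015 at 95% confidence, z = 1.960.
With no prior estimate, use p = 0.5, which maximizes p(1−p) at 0.25.
n = 0.25 × (z/E)² = 0.25 × (1.960/0.015)² = 4268.44
Round up: n = 4269.

4269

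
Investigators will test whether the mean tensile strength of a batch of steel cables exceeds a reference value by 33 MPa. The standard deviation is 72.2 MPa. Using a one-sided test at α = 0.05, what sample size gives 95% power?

52

For a one-sample z-test, n = ((z_α + z_β)·σ/δ)².
z_α = 1.645 (one-sided α = 0.05); z_β = 1.645 (power 95% → β = 0.05).
n = (3.290 × 72.2 / 33)² = 51.81
Round up: n = 52.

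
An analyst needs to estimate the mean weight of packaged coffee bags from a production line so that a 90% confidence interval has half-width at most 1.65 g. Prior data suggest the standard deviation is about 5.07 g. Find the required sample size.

n = 26

For a mean, the margin of error is E = z·σ/√n, so n = (zσ/E)².
At 90% confidence, z = 1.645.
n = (1.645 × 5.07 / 1.65)² = 25.55
Round up: n = 26.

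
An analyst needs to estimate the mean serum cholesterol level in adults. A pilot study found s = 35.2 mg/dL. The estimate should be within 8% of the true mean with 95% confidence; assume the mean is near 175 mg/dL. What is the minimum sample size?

25

For a mean, the margin of error is E = z·σ/√n, so n = (zσ/E)².
At 95% confidence, z = 1.960.
E = 8% of 175 = 14 mg/dL.
n = (1.960 × 35.2 / 14)² = 24.29
Round up: n = 25.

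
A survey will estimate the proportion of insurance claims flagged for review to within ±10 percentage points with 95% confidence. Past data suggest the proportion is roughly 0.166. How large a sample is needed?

For a proportion with margin E = 0.1 at 95% confidence, z = 1.960.
n = p̂(1−p̂)(z/E)² = 0.166 × 0.834 × (1.960/0.1)² = 53.18
Round up: n = 54.

54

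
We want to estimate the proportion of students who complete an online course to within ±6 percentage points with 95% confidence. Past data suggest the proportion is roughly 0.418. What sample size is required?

For a proportion with margin E = 0.06 at 95% confidence, z = 1.960.
n = p̂(1−p̂)(z/E)² = 0.418 × 0.582 × (1.960/0.06)² = 259.60
Round up: n = 260.

260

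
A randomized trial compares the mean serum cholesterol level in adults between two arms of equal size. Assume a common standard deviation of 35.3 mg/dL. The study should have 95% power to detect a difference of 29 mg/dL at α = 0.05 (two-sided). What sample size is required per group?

For two equal groups, n per group = 2·((z_{α/2} + z_β)·σ/δ)².
z_{α/2} = 1.960; z_β = 1.645 (power 95%).
n = 2 × (3.605 × 35.3 / 29)² = 2 × 19.26 = 38.52
Round up: n = 39 per group.

39 per group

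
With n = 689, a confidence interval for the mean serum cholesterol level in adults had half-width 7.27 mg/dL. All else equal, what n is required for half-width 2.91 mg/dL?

Margin of error scales as 1/√n, so n₂ = n₁·(E₁/E₂)².
n₂ = 689 × (7.27/2.91)² = 689 × 6.241 = 4300.05
Round up: n₂ = 4301.

4301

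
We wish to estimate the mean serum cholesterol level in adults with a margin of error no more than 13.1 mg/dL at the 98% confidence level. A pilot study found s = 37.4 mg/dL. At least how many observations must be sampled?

45

For a mean, the margin of error is E = z·σ/√n, so n = (zσ/E)².
At 98% confidence, z = 2.326.
n = (2.326 × 37.4 / 13.1)² = 44.10
Round up: n = 45.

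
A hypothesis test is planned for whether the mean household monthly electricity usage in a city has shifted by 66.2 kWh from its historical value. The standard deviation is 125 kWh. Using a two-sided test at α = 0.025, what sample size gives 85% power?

39

For a one-sample z-test, n = ((z_{α/2} + z_β)·σ/δ)².
z_{α/2} = 2.241 (two-sided α = 0.025); z_β = 1.036 (power 85% → β = 0.15).
n = (3.277 × 125 / 66.2)² = 38.29
Round up: n = 39.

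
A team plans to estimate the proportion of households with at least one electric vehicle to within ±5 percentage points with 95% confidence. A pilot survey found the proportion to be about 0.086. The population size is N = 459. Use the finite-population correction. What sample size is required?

For a proportion with margin E = 0.05 at 95% confidence, z = 1.960.
n = p̂(1−p̂)(z/E)² = 0.086 × 0.914 × (1.960/0.05)² = 120.79 — call this n₀.
Finite-population correction with N = 459: n = n₀ / (1 + (n₀−1)/N) = 120.79 / 1.261 = 95.79
Round up: n = 96.

96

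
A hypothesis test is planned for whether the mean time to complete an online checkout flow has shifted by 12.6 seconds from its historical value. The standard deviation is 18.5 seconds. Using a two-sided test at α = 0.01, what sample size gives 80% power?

26

For a one-sample z-test, n = ((z_{α/2} + z_β)·σ/δ)².
z_{α/2} = 2.576 (two-sided α = 0.01); z_β = 0.842 (power 80% → β = 0.2).
n = (3.418 × 18.5 / 12.6)² = 25.19
Round up: n = 26.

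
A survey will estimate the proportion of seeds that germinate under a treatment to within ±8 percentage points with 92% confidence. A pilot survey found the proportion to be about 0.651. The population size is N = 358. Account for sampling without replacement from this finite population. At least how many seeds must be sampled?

For a proportion with margin E = 0.08 at 92% confidence, z = 1.751.
n = p̂(1−p̂)(z/E)² = 0.651 × 0.349 × (1.751/0.08)² = 108.84 — call this n₀.
Finite-population correction with N = 358: n = n₀ / (1 + (n₀−1)/N) = 108.84 / 1.301 = 83.66
Round up: n = 84.

84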